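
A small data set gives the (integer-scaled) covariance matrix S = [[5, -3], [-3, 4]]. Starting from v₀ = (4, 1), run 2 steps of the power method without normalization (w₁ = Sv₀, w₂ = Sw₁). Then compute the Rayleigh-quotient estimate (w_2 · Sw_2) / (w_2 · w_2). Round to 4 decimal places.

w1 = Sv₀ = (17, -8)
w2 = Sw1 = (109, -83)
Sw2 = (794, -659)
w2·Sw2 = 109·794 + (-83)·(-659) = 141243; w2·w2 = 109·109 + (-83)·(-83) = 18770
λ ≈ 141243/18770 = 7.5249

7.5249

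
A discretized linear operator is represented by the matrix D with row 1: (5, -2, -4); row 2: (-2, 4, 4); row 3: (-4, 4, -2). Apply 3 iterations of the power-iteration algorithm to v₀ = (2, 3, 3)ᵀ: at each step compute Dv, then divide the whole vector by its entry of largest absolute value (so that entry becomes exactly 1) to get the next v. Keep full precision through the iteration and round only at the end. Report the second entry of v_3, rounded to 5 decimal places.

-0.96000

Dv0 = (-8.000000, 20.000000, -2.000000); divide by 20.000000 → v1 = (-0.400000, 1.000000, -0.100000)
Dv1 = (-3.600000, 4.400000, 5.800000); divide by 5.800000 → v2 = (-0.620690, 0.758621, 1.000000)
Dv2 = (-8.620690, 8.275862, 3.517241); divide by -8.620690 → v3 = (1.000000, -0.960000, -0.408000)
Requested entry of v3: 960/-1000 = -0.96000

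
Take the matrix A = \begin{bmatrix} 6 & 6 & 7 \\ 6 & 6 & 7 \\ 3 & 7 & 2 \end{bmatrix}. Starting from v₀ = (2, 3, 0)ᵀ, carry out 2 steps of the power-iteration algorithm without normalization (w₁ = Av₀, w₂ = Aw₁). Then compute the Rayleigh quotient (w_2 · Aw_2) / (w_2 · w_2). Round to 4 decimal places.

16.6849

w1 = Av₀ = (6·2 + 6·3 + 7·0; 6·2 + 6·3 + 7·0; 3·2 + 7·3 + 2·0) = (30, 30, 27)
w2 = Aw1 = (6·30 + 6·30 + 7·27; 6·30 + 6·30 + 7·27; 3·30 + 7·30 + 2·27) = (549, 549, 354)
Aw2 = (9066, 9066, 6198)
w2·Aw2 = 549·9066 + 549·9066 + 354·6198 = 12148560; w2·w2 = 549·549 + 549·549 + 354·354 = 728118
λ ≈ 12148560/728118 = 16.6849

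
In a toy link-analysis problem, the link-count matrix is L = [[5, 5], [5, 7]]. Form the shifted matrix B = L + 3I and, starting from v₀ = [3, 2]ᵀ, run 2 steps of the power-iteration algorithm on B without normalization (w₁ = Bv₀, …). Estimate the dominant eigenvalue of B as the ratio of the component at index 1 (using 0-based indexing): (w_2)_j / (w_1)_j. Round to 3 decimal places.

μ ≈ 14.857

B = L + 3I has rows (8, 5); (5, 10)
w1 = Bv₀ = (8·3 + 5·2; 5·3 + 10·2) = (34, 35)
w2 = Bw1 = (8·34 + 5·35; 5·34 + 10·35) = (447, 520)
Ratio: 520/35 = 14.857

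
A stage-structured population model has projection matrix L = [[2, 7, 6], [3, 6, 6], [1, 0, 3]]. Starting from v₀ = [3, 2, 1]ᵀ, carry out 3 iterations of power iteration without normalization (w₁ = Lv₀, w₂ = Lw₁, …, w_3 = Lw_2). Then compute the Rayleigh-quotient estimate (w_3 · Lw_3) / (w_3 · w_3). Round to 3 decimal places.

w1 = Lv₀ = (2·3 + 7·2 + 6·1; 3·3 + 6·2 + 6·1; 1·3 + 0·2 + 3·1) = (26, 27, 6)
w2 = Lw1 = (2·26 + 7·27 + 6·6; 3·26 + 6·27 + 6·6; 1·26 + 0·27 + 3·6) = (277, 276, 44)
w3 = Lw2 = (2750, 2751, 409)
Lw3 = (27211, 27210, 3977)
w3·Lw3 = 2750·27211 + 2751·27210 + 409·3977 = 151311553; w3·w3 = 2750·2750 + 2751·2751 + 409·409 = 15297782
λ ≈ 151311553/15297782 = 9.891

9.891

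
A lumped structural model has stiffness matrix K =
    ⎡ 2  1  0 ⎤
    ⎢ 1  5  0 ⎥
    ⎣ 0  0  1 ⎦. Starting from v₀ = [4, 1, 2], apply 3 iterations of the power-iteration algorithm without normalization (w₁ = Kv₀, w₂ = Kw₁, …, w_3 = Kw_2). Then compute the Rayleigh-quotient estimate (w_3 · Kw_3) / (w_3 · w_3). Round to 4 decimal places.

5.2918

w1 = Kv₀ = (2·4 + 1·1 + 0·2; 1·4 + 5·1 + 0·2; 0·4 + 0·1 + 1·2) = (9, 9, 2)
w2 = Kw1 = (2·9 + 1·9 + 0·2; 1·9 + 5·9 + 0·2; 0·9 + 0·9 + 1·2) = (27, 54, 2)
w3 = Kw2 = (108, 297, 2)
Kw3 = (513, 1593, 2)
w3·Kw3 = 108·513 + 297·1593 + 2·2 = 528529; w3·w3 = 108·108 + 297·297 + 2·2 = 99877
λ ≈ 528529/99877 = 5.2918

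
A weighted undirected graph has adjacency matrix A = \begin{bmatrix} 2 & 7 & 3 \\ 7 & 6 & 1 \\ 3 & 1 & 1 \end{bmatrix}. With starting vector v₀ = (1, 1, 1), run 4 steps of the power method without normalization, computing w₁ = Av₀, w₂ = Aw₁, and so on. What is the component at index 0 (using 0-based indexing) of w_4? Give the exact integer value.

19581

w1 = Av₀ = (2·1 + 7·1 + 3·1; 7·1 + 6·1 + 1·1; 3·1 + 1·1 + 1·1) = (12, 14, 5)
w2 = Aw1 = (2·12 + 7·14 + 3·5; 7·12 + 6·14 + 1·5; 3·12 + 1·14 + 1·5) = (137, 173, 55)
w3 = Aw2 = (1650, 2052, 639)
w4 = Aw3 = (19581, 24501, 7641)
The requested component of w4 is 19581.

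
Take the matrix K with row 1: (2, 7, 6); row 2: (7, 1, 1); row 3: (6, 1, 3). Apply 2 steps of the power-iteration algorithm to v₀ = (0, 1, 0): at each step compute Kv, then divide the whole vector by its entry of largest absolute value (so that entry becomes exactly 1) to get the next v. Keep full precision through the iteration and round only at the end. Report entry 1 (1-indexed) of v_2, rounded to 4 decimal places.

0.5294

Kv0 = (7.00000, 1.00000, 1.00000); divide by 7.00000 → v1 = (1.00000, 0.14286, 0.14286)
Kv1 = (3.85714, 7.28571, 6.57143); divide by 7.28571 → v2 = (0.52941, 1.00000, 0.90196)
Requested entry of v2: 27/51 = 0.5294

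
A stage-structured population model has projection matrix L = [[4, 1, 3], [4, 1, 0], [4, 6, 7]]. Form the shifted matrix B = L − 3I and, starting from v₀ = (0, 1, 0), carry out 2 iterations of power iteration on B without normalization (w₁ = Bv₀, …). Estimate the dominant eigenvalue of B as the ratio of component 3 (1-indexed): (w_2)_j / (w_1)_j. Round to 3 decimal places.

B = L − 3I has rows (1, 1, 3); (4, -2, 0); (4, 6, 4)
w1 = Bv₀ = (1, -2, 6)
w2 = Bw1 = (17, 8, 16)
Ratio: 16/6 = 2.667

μ ≈ 2.667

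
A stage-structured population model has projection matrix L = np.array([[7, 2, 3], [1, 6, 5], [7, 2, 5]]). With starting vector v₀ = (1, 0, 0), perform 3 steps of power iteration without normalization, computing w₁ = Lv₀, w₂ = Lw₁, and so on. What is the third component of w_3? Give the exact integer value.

1030

w1 = Lv₀ = (7·1 + 2·0 + 3·0; 1·1 + 6·0 + 5·0; 7·1 + 2·0 + 5·0) = (7, 1, 7)
w2 = Lw1 = (7·7 + 2·1 + 3·7; 1·7 + 6·1 + 5·7; 7·7 + 2·1 + 5·7) = (72, 48, 86)
w3 = Lw2 = (858, 790, 1030)
The requested component of w3 is 1030.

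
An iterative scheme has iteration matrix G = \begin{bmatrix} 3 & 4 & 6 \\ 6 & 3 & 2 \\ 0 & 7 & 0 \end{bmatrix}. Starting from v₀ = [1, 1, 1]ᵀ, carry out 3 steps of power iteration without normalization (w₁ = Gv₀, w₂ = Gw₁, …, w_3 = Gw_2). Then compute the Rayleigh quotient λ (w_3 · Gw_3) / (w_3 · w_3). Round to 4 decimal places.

λ ≈ 10.6139

w1 = Gv₀ = (3·1 + 4·1 + 6·1; 6·1 + 3·1 + 2·1; 0·1 + 7·1 + 0·1) = (13, 11, 7)
w2 = Gw1 = (3·13 + 4·11 + 6·7; 6·13 + 3·11 + 2·7; 0·13 + 7·11 + 0·7) = (125, 125, 77)
w3 = Gw2 = (1337, 1279, 875)
Gw3 = (14377, 13609, 8953)
w3·Gw3 = 1337·14377 + 1279·13609 + 875·8953 = 44461835; w3·w3 = 1337·1337 + 1279·1279 + 875·875 = 4189035
λ ≈ 44461835/4189035 = 10.6139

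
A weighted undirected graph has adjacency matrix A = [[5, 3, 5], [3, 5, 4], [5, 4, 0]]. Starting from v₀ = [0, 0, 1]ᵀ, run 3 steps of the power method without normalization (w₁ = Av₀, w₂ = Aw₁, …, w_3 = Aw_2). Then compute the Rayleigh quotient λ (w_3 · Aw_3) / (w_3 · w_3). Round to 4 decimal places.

λ ≈ 11.4849

w1 = Av₀ = (5·0 + 3·0 + 5·1; 3·0 + 5·0 + 4·1; 5·0 + 4·0 + 0·1) = (5, 4, 0)
w2 = Aw1 = (5·5 + 3·4 + 5·0; 3·5 + 5·4 + 4·0; 5·5 + 4·4 + 0·0) = (37, 35, 41)
w3 = Aw2 = (495, 450, 325)
Aw3 = (5450, 5035, 4275)
w3·Aw3 = 495·5450 + 450·5035 + 325·4275 = 6352875; w3·w3 = 495·495 + 450·450 + 325·325 = 553150
λ ≈ 6352875/553150 = 11.4849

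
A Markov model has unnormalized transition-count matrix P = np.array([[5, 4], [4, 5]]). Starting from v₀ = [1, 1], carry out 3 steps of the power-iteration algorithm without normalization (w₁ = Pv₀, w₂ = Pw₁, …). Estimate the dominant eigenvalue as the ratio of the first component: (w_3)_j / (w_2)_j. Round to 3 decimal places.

9.000

w1 = Pv₀ = (9, 9)
w2 = Pw1 = (81, 81)
w3 = Pw2 = (729, 729)
Ratio at component: 729 / 81 = 9.000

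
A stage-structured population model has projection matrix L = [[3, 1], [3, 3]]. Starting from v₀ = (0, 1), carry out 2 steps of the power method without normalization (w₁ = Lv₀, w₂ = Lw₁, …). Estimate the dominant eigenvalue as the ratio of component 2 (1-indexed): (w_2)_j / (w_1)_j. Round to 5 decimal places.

λ ≈ 4.00000

w1 = Lv₀ = (1, 3)
w2 = Lw1 = (6, 12)
Ratio at component: 12 / 3 = 4.00000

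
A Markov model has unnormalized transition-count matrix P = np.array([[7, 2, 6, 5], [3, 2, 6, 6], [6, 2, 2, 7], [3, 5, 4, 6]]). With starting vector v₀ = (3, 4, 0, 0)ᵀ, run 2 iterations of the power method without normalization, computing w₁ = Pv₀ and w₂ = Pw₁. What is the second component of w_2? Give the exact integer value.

w1 = Pv₀ = (7·3 + 2·4 + 6·0 + 5·0; 3·3 + 2·4 + 6·0 + 6·0; 6·3 + 2·4 + 2·0 + 7·0; 3·3 + 5·4 + 4·0 + 6·0) = (29, 17, 26, 29)
w2 = Pw1 = (7·29 + 2·17 + 6·26 + 5·29; 3·29 + 2·17 + 6·26 + 6·29; 6·29 + 2·17 + 2·26 + 7·29; 3·29 + 5·17 + 4·26 + 6·29) = (538, 451, 463, 450)
The requested component of w2 is 451.

451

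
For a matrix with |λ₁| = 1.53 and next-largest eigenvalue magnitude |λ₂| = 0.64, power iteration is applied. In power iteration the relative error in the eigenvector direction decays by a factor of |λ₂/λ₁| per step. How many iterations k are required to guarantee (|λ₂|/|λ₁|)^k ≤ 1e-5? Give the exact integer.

14

|λ₂/λ₁| = 0.64/1.53 = 0.41830
Need k ≥ ln(1e-5) / ln(0.41830) = -11.5129 / -0.8716 ≈ 13.210
Smallest integer k satisfying the bound: 14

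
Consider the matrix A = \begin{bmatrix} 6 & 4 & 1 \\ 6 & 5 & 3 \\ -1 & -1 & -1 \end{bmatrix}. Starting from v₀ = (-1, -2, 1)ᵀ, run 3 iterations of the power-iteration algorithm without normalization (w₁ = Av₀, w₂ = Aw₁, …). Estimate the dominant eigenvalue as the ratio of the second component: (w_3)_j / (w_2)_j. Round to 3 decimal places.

λ ≈ 10.080

w1 = Av₀ = (6·(-1) + 4·(-2) + 1·1; 6·(-1) + 5·(-2) + 3·1; (-1)·(-1) + (-1)·(-2) + (-1)·1) = (-13, -13, 2)
w2 = Aw1 = (6·(-13) + 4·(-13) + 1·2; 6·(-13) + 5·(-13) + 3·2; (-1)·(-13) + (-1)·(-13) + (-1)·2) = (-128, -137, 24)
w3 = Aw2 = (-1292, -1381, 241)
Ratio at component: -1381 / -137 = 10.080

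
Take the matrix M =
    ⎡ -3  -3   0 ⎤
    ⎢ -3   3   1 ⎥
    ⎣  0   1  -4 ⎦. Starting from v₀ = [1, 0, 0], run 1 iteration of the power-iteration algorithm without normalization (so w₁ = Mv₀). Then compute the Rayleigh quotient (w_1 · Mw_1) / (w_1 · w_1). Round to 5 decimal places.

-3.00000

w1 = Mv₀ = (-3, -3, 0)
Mw1 = (18, 0, -3)
w1·Mw1 = (-3)·18 + (-3)·0 + 0·(-3) = -54; w1·w1 = (-3)·(-3) + (-3)·(-3) + 0·0 = 18
λ ≈ -54/18 = -3.00000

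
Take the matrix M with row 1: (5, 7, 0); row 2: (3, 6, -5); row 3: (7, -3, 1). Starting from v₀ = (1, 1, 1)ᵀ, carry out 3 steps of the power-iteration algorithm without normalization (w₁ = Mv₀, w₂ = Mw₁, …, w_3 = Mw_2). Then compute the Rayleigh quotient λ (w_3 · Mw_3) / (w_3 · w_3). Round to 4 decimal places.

6.9874

w1 = Mv₀ = (5·1 + 7·1 + 0·1; 3·1 + 6·1 + (-5)·1; 7·1 + (-3)·1 + 1·1) = (12, 4, 5)
w2 = Mw1 = (5·12 + 7·4 + 0·5; 3·12 + 6·4 + (-5)·5; 7·12 + (-3)·4 + 1·5) = (88, 35, 77)
w3 = Mw2 = (685, 89, 588)
Mw3 = (4048, -351, 5116)
w3·Mw3 = 685·4048 + 89·(-351) + 588·5116 = 5749849; w3·w3 = 685·685 + 89·89 + 588·588 = 822890
λ ≈ 5749849/822890 = 6.9874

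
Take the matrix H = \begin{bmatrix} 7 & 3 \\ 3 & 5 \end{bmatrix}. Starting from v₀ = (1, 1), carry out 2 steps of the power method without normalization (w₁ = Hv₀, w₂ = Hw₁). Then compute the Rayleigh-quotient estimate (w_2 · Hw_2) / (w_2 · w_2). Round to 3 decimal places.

9.161

w1 = Hv₀ = (10, 8)
w2 = Hw1 = (94, 70)
Hw2 = (868, 632)
w2·Hw2 = 94·868 + 70·632 = 125832; w2·w2 = 94·94 + 70·70 = 13736
λ ≈ 125832/13736 = 9.161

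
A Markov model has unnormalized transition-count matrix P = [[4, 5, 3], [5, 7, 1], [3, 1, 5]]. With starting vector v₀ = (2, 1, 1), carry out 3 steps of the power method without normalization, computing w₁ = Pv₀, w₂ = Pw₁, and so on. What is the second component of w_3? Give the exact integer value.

2602

w1 = Pv₀ = (4·2 + 5·1 + 3·1; 5·2 + 7·1 + 1·1; 3·2 + 1·1 + 5·1) = (16, 18, 12)
w2 = Pw1 = (4·16 + 5·18 + 3·12; 5·16 + 7·18 + 1·12; 3·16 + 1·18 + 5·12) = (190, 218, 126)
w3 = Pw2 = (2228, 2602, 1418)
The requested component of w3 is 2602.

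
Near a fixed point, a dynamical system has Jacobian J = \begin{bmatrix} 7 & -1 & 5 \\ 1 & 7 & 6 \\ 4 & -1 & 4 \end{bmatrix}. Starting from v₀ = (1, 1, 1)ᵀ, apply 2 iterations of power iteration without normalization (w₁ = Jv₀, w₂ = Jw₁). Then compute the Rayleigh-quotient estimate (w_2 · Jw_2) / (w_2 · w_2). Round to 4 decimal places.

w1 = Jv₀ = (7·1 + (-1)·1 + 5·1; 1·1 + 7·1 + 6·1; 4·1 + (-1)·1 + 4·1) = (11, 14, 7)
w2 = Jw1 = (7·11 + (-1)·14 + 5·7; 1·11 + 7·14 + 6·7; 4·11 + (-1)·14 + 4·7) = (98, 151, 58)
Jw2 = (825, 1503, 473)
w2·Jw2 = 98·825 + 151·1503 + 58·473 = 335237; w2·w2 = 98·98 + 151·151 + 58·58 = 35769
λ ≈ 335237/35769 = 9.3723

λ ≈ 9.3723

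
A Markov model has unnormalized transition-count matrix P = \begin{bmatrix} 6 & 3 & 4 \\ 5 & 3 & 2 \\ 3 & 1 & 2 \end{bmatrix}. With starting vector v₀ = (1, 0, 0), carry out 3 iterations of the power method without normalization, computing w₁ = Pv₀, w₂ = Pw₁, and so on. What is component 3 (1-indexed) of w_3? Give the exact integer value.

298

w1 = Pv₀ = (6, 5, 3)
w2 = Pw1 = (63, 51, 29)
w3 = Pw2 = (647, 526, 298)
The requested component of w3 is 298.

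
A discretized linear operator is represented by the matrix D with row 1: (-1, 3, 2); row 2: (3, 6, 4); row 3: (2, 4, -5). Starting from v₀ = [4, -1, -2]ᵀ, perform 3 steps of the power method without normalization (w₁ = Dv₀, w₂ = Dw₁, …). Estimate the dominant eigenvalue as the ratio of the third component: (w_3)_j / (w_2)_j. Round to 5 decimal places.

w1 = Dv₀ = (-11, -2, 14)
w2 = Dw1 = (33, 11, -100)
w3 = Dw2 = (-200, -235, 610)
Ratio at component: 610 / -100 = -6.10000

-6.10000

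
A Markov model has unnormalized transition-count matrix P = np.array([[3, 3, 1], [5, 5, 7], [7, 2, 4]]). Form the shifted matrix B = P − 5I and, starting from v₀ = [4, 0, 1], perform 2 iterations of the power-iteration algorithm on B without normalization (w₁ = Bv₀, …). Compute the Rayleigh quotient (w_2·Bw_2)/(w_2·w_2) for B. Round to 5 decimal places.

B = P − 5I has rows (-2, 3, 1); (5, 0, 7); (7, 2, -1)
w1 = Bv₀ = (-7, 27, 27)
w2 = Bw1 = (122, 154, -22)
Bw2 = (196, 456, 1184)
w2·Bw2 = 68088; w2·w2 = 39084; μ ≈ 68088/39084 = 1.74209

1.74209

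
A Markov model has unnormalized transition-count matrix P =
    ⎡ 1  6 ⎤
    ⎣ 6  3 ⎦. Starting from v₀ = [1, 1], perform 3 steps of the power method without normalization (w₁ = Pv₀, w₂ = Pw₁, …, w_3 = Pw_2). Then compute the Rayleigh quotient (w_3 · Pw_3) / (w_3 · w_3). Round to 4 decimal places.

λ ≈ 8.0814

w1 = Pv₀ = (1·1 + 6·1; 6·1 + 3·1) = (7, 9)
w2 = Pw1 = (1·7 + 6·9; 6·7 + 3·9) = (61, 69)
w3 = Pw2 = (475, 573)
Pw3 = (3913, 4569)
w3·Pw3 = 475·3913 + 573·4569 = 4476712; w3·w3 = 475·475 + 573·573 = 553954
λ ≈ 4476712/553954 = 8.0814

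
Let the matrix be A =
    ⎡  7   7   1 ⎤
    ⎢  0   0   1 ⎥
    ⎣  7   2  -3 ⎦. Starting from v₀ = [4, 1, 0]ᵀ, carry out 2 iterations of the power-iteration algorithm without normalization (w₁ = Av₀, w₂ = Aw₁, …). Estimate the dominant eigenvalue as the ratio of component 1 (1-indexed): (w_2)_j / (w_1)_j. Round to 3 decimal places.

w1 = Av₀ = (7·4 + 7·1 + 1·0; 0·4 + 0·1 + 1·0; 7·4 + 2·1 + (-3)·0) = (35, 0, 30)
w2 = Aw1 = (7·35 + 7·0 + 1·30; 0·35 + 0·0 + 1·30; 7·35 + 2·0 + (-3)·30) = (275, 30, 155)
Ratio at component: 275 / 35 = 7.857

7.857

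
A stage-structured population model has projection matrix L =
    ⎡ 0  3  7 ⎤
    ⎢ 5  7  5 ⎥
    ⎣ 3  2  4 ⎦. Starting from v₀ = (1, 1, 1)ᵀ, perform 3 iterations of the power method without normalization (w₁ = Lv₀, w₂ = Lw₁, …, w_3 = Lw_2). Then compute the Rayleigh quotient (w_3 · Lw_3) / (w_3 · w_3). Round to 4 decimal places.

w1 = Lv₀ = (0·1 + 3·1 + 7·1; 5·1 + 7·1 + 5·1; 3·1 + 2·1 + 4·1) = (10, 17, 9)
w2 = Lw1 = (0·10 + 3·17 + 7·9; 5·10 + 7·17 + 5·9; 3·10 + 2·17 + 4·9) = (114, 214, 100)
w3 = Lw2 = (1342, 2568, 1170)
Lw3 = (15894, 30536, 13842)
w3·Lw3 = 1342·15894 + 2568·30536 + 1170·13842 = 115941336; w3·w3 = 1342·1342 + 2568·2568 + 1170·1170 = 9764488
λ ≈ 115941336/9764488 = 11.8738

11.8738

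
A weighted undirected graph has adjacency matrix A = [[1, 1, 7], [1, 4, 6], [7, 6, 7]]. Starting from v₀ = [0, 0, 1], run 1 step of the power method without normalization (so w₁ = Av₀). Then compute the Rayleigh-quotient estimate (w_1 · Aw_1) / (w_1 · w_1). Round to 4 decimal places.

λ ≈ 13.5075

w1 = Av₀ = (1·0 + 1·0 + 7·1; 1·0 + 4·0 + 6·1; 7·0 + 6·0 + 7·1) = (7, 6, 7)
Aw1 = (62, 73, 134)
w1·Aw1 = 7·62 + 6·73 + 7·134 = 1810; w1·w1 = 7·7 + 6·6 + 7·7 = 134
λ ≈ 1810/134 = 13.5075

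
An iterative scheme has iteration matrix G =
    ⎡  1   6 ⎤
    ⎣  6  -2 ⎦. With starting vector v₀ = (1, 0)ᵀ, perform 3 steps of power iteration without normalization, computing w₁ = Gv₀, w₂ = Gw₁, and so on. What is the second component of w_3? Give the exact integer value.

234

w1 = Gv₀ = (1·1 + 6·0; 6·1 + (-2)·0) = (1, 6)
w2 = Gw1 = (1·1 + 6·6; 6·1 + (-2)·6) = (37, -6)
w3 = Gw2 = (1, 234)
The requested component of w3 is 234.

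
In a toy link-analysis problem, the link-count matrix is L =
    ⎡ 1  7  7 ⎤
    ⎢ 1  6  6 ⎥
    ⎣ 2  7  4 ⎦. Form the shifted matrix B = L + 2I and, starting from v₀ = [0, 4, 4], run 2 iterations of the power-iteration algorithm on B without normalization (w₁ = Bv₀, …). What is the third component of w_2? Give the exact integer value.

816

B = L + 2I has rows (3, 7, 7); (1, 8, 6); (2, 7, 6)
w1 = Bv₀ = (56, 56, 52)
w2 = Bw1 = (924, 816, 816)
Requested component of w2: 816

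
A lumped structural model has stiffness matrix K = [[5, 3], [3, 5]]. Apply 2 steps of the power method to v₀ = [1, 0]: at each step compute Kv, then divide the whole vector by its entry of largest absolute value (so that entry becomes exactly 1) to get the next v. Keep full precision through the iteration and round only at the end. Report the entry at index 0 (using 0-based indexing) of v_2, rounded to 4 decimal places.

1.0000

Kv0 = (5.00000, 3.00000); divide by 5.00000 → v1 = (1.00000, 0.60000)
Kv1 = (6.80000, 6.00000); divide by 6.80000 → v2 = (1.00000, 0.88235)
Requested entry of v2: 34/34 = 1.0000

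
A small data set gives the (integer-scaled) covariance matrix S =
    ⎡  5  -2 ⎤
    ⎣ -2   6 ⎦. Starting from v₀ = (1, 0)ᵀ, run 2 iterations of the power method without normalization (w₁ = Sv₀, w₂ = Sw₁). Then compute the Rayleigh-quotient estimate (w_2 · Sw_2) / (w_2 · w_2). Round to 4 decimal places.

w1 = Sv₀ = (5, -2)
w2 = Sw1 = (29, -22)
Sw2 = (189, -190)
w2·Sw2 = 29·189 + (-22)·(-190) = 9661; w2·w2 = 29·29 + (-22)·(-22) = 1325
λ ≈ 9661/1325 = 7.2913

7.2913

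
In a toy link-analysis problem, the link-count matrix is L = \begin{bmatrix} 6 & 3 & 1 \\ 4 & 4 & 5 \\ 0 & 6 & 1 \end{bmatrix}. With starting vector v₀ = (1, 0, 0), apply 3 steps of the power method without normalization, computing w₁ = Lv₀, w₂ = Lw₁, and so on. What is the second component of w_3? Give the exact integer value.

472

w1 = Lv₀ = (6·1 + 3·0 + 1·0; 4·1 + 4·0 + 5·0; 0·1 + 6·0 + 1·0) = (6, 4, 0)
w2 = Lw1 = (6·6 + 3·4 + 1·0; 4·6 + 4·4 + 5·0; 0·6 + 6·4 + 1·0) = (48, 40, 24)
w3 = Lw2 = (432, 472, 264)
The requested component of w3 is 472.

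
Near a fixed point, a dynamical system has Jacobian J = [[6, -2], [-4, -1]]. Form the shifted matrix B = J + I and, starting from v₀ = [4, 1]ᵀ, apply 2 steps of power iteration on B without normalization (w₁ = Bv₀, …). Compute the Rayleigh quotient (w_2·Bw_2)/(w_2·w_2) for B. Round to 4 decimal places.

μ ≈ 8.0214

B = J + I has rows (7, -2); (-4, 0)
w1 = Bv₀ = (26, -16)
w2 = Bw1 = (214, -104)
Bw2 = (1706, -856)
w2·Bw2 = 454108; w2·w2 = 56612; μ ≈ 454108/56612 = 8.0214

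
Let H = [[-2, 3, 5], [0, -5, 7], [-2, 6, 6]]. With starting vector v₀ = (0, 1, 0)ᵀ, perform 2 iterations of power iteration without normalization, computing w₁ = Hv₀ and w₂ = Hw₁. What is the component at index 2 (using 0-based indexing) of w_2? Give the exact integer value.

w1 = Hv₀ = ((-2)·0 + 3·1 + 5·0; 0·0 + (-5)·1 + 7·0; (-2)·0 + 6·1 + 6·0) = (3, -5, 6)
w2 = Hw1 = ((-2)·3 + 3·(-5) + 5·6; 0·3 + (-5)·(-5) + 7·6; (-2)·3 + 6·(-5) + 6·6) = (9, 67, 0)
The requested component of w2 is 0.

0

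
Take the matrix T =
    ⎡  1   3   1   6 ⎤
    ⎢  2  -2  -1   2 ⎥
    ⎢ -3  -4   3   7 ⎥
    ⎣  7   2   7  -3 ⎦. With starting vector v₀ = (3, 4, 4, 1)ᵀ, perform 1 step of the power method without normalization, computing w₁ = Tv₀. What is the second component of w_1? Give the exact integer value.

-4

w1 = Tv₀ = (1·3 + 3·4 + 1·4 + 6·1; 2·3 + (-2)·4 + (-1)·4 + 2·1; (-3)·3 + (-4)·4 + 3·4 + 7·1; 7·3 + 2·4 + 7·4 + (-3)·1) = (25, -4, -6, 54)
The requested component of w1 is -4.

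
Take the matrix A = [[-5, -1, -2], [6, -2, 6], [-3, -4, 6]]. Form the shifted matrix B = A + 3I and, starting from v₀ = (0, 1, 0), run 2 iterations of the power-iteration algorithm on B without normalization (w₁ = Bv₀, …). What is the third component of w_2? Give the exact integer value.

B = A + 3I has rows (-2, -1, -2); (6, 1, 6); (-3, -4, 9)
w1 = Bv₀ = ((-2)·0 + (-1)·1 + (-2)·0; 6·0 + 1·1 + 6·0; (-3)·0 + (-4)·1 + 9·0) = (-1, 1, -4)
w2 = Bw1 = ((-2)·(-1) + (-1)·1 + (-2)·(-4); 6·(-1) + 1·1 + 6·(-4); (-3)·(-1) + (-4)·1 + 9·(-4)) = (9, -29, -37)
Requested component of w2: -37

-37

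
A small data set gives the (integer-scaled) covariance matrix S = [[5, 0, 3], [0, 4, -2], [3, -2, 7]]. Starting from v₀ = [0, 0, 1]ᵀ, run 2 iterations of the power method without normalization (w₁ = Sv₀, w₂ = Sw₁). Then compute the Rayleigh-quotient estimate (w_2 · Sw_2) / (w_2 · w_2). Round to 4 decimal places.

λ ≈ 9.6323

w1 = Sv₀ = (5·0 + 0·0 + 3·1; 0·0 + 4·0 + (-2)·1; 3·0 + (-2)·0 + 7·1) = (3, -2, 7)
w2 = Sw1 = (5·3 + 0·(-2) + 3·7; 0·3 + 4·(-2) + (-2)·7; 3·3 + (-2)·(-2) + 7·7) = (36, -22, 62)
Sw2 = (366, -212, 586)
w2·Sw2 = 36·366 + (-22)·(-212) + 62·586 = 54172; w2·w2 = 36·36 + (-22)·(-22) + 62·62 = 5624
λ ≈ 54172/5624 = 9.6323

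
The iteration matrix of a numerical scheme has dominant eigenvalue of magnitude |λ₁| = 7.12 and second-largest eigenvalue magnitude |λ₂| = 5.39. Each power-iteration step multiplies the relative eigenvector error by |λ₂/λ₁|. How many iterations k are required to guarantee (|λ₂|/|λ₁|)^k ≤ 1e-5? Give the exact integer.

42

|λ₂/λ₁| = 5.39/7.12 = 0.75702
Need k ≥ ln(1e-5) / ln(0.75702) = -11.5129 / -0.2784 ≈ 41.359
Smallest integer k satisfying the bound: 42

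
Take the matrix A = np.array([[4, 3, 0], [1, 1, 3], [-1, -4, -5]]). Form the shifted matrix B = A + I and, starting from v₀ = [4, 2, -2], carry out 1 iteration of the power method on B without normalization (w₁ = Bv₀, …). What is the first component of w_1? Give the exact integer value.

B = A + I has rows (5, 3, 0); (1, 2, 3); (-1, -4, -4)
w1 = Bv₀ = (5·4 + 3·2 + 0·(-2); 1·4 + 2·2 + 3·(-2); (-1)·4 + (-4)·2 + (-4)·(-2)) = (26, 2, -4)
Requested component of w1: 26

26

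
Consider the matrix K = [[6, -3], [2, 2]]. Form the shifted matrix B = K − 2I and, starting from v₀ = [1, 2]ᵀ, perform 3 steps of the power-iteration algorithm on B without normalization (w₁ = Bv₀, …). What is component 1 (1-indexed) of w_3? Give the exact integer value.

B = K − 2I has rows (4, -3); (2, 0)
w1 = Bv₀ = (4·1 + (-3)·2; 2·1 + 0·2) = (-2, 2)
w2 = Bw1 = (4·(-2) + (-3)·2; 2·(-2) + 0·2) = (-14, -4)
w3 = Bw2 = (-44, -28)
Requested component of w3: -44

-44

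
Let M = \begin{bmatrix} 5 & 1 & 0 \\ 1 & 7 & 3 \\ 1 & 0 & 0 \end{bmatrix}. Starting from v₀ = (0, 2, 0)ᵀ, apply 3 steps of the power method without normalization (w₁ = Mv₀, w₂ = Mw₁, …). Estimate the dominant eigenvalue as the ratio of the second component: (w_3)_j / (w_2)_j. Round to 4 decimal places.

w1 = Mv₀ = (2, 14, 0)
w2 = Mw1 = (24, 100, 2)
w3 = Mw2 = (220, 730, 24)
Ratio at component: 730 / 100 = 7.3000

λ ≈ 7.3000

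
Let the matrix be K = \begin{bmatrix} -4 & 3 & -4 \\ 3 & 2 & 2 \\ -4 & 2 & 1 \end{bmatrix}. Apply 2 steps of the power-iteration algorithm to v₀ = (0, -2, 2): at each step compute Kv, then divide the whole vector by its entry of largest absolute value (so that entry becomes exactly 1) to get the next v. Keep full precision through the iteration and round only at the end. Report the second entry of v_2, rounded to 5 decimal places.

Kv0 = (-14.000000, 0.000000, -2.000000); divide by -14.000000 → v1 = (1.000000, 0.000000, 0.142857)
Kv1 = (-4.571429, 3.285714, -3.857143); divide by -4.571429 → v2 = (1.000000, -0.718750, 0.843750)
Requested entry of v2: -46/64 = -0.71875

-0.71875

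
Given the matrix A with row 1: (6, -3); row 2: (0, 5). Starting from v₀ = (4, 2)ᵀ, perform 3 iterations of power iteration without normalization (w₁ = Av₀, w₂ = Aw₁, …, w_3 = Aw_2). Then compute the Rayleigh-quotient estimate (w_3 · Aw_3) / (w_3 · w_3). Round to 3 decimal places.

w1 = Av₀ = (6·4 + (-3)·2; 0·4 + 5·2) = (18, 10)
w2 = Aw1 = (6·18 + (-3)·10; 0·18 + 5·10) = (78, 50)
w3 = Aw2 = (318, 250)
Aw3 = (1158, 1250)
w3·Aw3 = 318·1158 + 250·1250 = 680744; w3·w3 = 318·318 + 250·250 = 163624
λ ≈ 680744/163624 = 4.160

4.160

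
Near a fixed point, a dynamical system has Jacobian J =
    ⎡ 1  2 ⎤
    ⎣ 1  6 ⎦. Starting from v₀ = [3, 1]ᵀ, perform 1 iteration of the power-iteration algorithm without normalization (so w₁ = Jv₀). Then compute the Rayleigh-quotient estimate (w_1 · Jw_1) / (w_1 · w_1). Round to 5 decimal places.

w1 = Jv₀ = (5, 9)
Jw1 = (23, 59)
w1·Jw1 = 5·23 + 9·59 = 646; w1·w1 = 5·5 + 9·9 = 106
λ ≈ 646/106 = 6.09434

6.09434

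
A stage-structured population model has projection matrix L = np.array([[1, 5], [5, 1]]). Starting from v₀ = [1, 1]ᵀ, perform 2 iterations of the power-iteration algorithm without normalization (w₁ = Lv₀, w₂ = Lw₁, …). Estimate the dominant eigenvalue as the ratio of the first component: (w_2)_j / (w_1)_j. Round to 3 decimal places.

w1 = Lv₀ = (1·1 + 5·1; 5·1 + 1·1) = (6, 6)
w2 = Lw1 = (1·6 + 5·6; 5·6 + 1·6) = (36, 36)
Ratio at component: 36 / 6 = 6.000

6.000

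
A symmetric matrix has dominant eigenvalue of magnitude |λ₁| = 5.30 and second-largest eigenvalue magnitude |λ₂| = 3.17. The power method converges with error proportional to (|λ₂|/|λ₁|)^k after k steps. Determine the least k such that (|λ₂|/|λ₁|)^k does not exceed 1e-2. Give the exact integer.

|λ₂/λ₁| = 3.17/5.30 = 0.59811
Need k ≥ ln(1e-2) / ln(0.59811) = -4.6052 / -0.5140 ≈ 8.960
Smallest integer k satisfying the bound: 9

9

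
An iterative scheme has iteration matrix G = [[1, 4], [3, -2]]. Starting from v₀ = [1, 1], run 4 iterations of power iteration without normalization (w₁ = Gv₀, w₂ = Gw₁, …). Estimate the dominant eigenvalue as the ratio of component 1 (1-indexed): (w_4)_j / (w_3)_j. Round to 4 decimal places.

λ ≈ 1.0656

w1 = Gv₀ = (1·1 + 4·1; 3·1 + (-2)·1) = (5, 1)
w2 = Gw1 = (1·5 + 4·1; 3·5 + (-2)·1) = (9, 13)
w3 = Gw2 = (61, 1)
w4 = Gw3 = (65, 181)
Ratio at component: 65 / 61 = 1.0656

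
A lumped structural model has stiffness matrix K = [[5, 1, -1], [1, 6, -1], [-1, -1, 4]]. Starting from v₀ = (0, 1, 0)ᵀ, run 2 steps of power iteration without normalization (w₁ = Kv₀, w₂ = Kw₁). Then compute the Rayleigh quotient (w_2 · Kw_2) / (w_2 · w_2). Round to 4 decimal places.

w1 = Kv₀ = (5·0 + 1·1 + (-1)·0; 1·0 + 6·1 + (-1)·0; (-1)·0 + (-1)·1 + 4·0) = (1, 6, -1)
w2 = Kw1 = (5·1 + 1·6 + (-1)·(-1); 1·1 + 6·6 + (-1)·(-1); (-1)·1 + (-1)·6 + 4·(-1)) = (12, 38, -11)
Kw2 = (109, 251, -94)
w2·Kw2 = 12·109 + 38·251 + (-11)·(-94) = 11880; w2·w2 = 12·12 + 38·38 + (-11)·(-11) = 1709
λ ≈ 11880/1709 = 6.9514

λ ≈ 6.9514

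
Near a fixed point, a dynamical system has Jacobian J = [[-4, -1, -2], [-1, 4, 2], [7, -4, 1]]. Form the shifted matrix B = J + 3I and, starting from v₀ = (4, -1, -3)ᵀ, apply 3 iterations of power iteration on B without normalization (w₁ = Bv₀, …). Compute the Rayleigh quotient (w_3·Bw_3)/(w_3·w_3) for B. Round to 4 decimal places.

B = J + 3I has rows (-1, -1, -2); (-1, 7, 2); (7, -4, 4)
w1 = Bv₀ = ((-1)·4 + (-1)·(-1) + (-2)·(-3); (-1)·4 + 7·(-1) + 2·(-3); 7·4 + (-4)·(-1) + 4·(-3)) = (3, -17, 20)
w2 = Bw1 = ((-1)·3 + (-1)·(-17) + (-2)·20; (-1)·3 + 7·(-17) + 2·20; 7·3 + (-4)·(-17) + 4·20) = (-26, -82, 169)
w3 = Bw2 = (-230, -210, 822)
Bw3 = (-1204, 404, 2518)
w3·Bw3 = 2261876; w3·w3 = 772684; μ ≈ 2261876/772684 = 2.9273

2.9273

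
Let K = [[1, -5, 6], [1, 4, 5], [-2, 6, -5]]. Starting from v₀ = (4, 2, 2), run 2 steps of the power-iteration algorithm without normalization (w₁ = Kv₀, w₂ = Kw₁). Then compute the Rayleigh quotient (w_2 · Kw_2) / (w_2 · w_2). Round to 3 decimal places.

λ ≈ -0.413

w1 = Kv₀ = (1·4 + (-5)·2 + 6·2; 1·4 + 4·2 + 5·2; (-2)·4 + 6·2 + (-5)·2) = (6, 22, -6)
w2 = Kw1 = (1·6 + (-5)·22 + 6·(-6); 1·6 + 4·22 + 5·(-6); (-2)·6 + 6·22 + (-5)·(-6)) = (-140, 64, 150)
Kw2 = (440, 866, -86)
w2·Kw2 = (-140)·440 + 64·866 + 150·(-86) = -19076; w2·w2 = (-140)·(-140) + 64·64 + 150·150 = 46196
λ ≈ -19076/46196 = -0.413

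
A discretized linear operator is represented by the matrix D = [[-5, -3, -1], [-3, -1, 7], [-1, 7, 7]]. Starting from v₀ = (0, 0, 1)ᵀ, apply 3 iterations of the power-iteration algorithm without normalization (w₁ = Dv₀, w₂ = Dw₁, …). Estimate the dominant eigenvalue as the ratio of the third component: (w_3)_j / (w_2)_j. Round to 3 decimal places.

w1 = Dv₀ = (-1, 7, 7)
w2 = Dw1 = (-23, 45, 99)
w3 = Dw2 = (-119, 717, 1031)
Ratio at component: 1031 / 99 = 10.414

10.414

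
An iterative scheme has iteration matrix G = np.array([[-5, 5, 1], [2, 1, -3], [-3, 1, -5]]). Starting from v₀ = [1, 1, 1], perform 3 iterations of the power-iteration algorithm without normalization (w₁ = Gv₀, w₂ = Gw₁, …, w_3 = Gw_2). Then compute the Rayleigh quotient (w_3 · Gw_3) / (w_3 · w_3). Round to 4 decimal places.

w1 = Gv₀ = ((-5)·1 + 5·1 + 1·1; 2·1 + 1·1 + (-3)·1; (-3)·1 + 1·1 + (-5)·1) = (1, 0, -7)
w2 = Gw1 = ((-5)·1 + 5·0 + 1·(-7); 2·1 + 1·0 + (-3)·(-7); (-3)·1 + 1·0 + (-5)·(-7)) = (-12, 23, 32)
w3 = Gw2 = (207, -97, -101)
Gw3 = (-1621, 620, -213)
w3·Gw3 = 207·(-1621) + (-97)·620 + (-101)·(-213) = -374174; w3·w3 = 207·207 + (-97)·(-97) + (-101)·(-101) = 62459
λ ≈ -374174/62459 = -5.9907

-5.9907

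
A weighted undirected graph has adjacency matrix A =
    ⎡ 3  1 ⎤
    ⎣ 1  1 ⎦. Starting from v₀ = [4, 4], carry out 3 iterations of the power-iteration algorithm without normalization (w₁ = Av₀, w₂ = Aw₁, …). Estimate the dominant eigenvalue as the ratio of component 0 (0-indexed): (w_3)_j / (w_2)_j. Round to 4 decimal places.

w1 = Av₀ = (3·4 + 1·4; 1·4 + 1·4) = (16, 8)
w2 = Aw1 = (3·16 + 1·8; 1·16 + 1·8) = (56, 24)
w3 = Aw2 = (192, 80)
Ratio at component: 192 / 56 = 3.4286

λ ≈ 3.4286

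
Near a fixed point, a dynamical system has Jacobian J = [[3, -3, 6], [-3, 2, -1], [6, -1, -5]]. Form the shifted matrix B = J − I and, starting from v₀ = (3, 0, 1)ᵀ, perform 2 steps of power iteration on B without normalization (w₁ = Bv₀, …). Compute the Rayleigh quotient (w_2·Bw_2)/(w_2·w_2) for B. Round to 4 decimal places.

B = J − I has rows (2, -3, 6); (-3, 1, -1); (6, -1, -6)
w1 = Bv₀ = (12, -10, 12)
w2 = Bw1 = (126, -58, 10)
Bw2 = (486, -446, 754)
w2·Bw2 = 94644; w2·w2 = 19340; μ ≈ 94644/19340 = 4.8937

μ ≈ 4.8937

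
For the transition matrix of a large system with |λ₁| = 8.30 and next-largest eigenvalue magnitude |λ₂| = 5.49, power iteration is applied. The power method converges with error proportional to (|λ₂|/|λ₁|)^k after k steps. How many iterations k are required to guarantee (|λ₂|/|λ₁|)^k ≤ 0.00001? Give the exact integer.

28

|λ₂/λ₁| = 5.49/8.30 = 0.66145
Need k ≥ ln(0.00001) / ln(0.66145) = -11.5129 / -0.4133 ≈ 27.854
Smallest integer k satisfying the bound: 28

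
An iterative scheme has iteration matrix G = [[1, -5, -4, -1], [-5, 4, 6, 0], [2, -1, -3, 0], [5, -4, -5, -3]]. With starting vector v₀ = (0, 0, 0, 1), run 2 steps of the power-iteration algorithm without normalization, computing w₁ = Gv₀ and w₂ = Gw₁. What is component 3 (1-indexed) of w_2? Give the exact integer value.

w1 = Gv₀ = (1·0 + (-5)·0 + (-4)·0 + (-1)·1; (-5)·0 + 4·0 + 6·0 + 0·1; 2·0 + (-1)·0 + (-3)·0 + 0·1; 5·0 + (-4)·0 + (-5)·0 + (-3)·1) = (-1, 0, 0, -3)
w2 = Gw1 = (1·(-1) + (-5)·0 + (-4)·0 + (-1)·(-3); (-5)·(-1) + 4·0 + 6·0 + 0·(-3); 2·(-1) + (-1)·0 + (-3)·0 + 0·(-3); 5·(-1) + (-4)·0 + (-5)·0 + (-3)·(-3)) = (2, 5, -2, 4)
The requested component of w2 is -2.

-2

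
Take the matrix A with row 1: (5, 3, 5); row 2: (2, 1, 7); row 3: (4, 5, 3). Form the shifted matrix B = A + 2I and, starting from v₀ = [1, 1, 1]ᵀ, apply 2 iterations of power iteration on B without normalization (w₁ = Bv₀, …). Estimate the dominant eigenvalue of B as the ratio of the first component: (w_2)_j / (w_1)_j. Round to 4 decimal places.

B = A + 2I has rows (7, 3, 5); (2, 3, 7); (4, 5, 5)
w1 = Bv₀ = (15, 12, 14)
w2 = Bw1 = (211, 164, 190)
Ratio: 211/15 = 14.0667

14.0667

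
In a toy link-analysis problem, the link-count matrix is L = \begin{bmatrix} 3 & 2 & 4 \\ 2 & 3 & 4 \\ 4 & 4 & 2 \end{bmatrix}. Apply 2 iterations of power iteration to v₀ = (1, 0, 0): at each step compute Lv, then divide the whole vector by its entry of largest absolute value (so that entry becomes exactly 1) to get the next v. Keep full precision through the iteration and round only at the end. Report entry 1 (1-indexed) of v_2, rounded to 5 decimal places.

Lv0 = (3.000000, 2.000000, 4.000000); divide by 4.000000 → v1 = (0.750000, 0.500000, 1.000000)
Lv1 = (7.250000, 7.000000, 7.000000); divide by 7.250000 → v2 = (1.000000, 0.965517, 0.965517)
Requested entry of v2: 29/29 = 1.00000

1.00000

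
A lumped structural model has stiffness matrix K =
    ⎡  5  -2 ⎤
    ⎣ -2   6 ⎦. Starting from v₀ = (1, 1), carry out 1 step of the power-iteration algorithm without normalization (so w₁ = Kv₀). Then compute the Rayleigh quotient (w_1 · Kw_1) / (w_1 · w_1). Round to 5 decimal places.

3.72000

w1 = Kv₀ = (5·1 + (-2)·1; (-2)·1 + 6·1) = (3, 4)
Kw1 = (7, 18)
w1·Kw1 = 3·7 + 4·18 = 93; w1·w1 = 3·3 + 4·4 = 25
λ ≈ 93/25 = 3.72000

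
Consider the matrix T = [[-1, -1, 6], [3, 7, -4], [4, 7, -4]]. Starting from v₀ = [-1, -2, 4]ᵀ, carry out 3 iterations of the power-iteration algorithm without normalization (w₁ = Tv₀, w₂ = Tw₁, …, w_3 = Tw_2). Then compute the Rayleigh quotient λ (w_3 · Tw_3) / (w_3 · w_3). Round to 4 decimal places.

λ ≈ -0.5374

w1 = Tv₀ = ((-1)·(-1) + (-1)·(-2) + 6·4; 3·(-1) + 7·(-2) + (-4)·4; 4·(-1) + 7·(-2) + (-4)·4) = (27, -33, -34)
w2 = Tw1 = ((-1)·27 + (-1)·(-33) + 6·(-34); 3·27 + 7·(-33) + (-4)·(-34); 4·27 + 7·(-33) + (-4)·(-34)) = (-198, -14, 13)
w3 = Tw2 = (290, -744, -942)
Tw3 = (-5198, -570, -280)
w3·Tw3 = 290·(-5198) + (-744)·(-570) + (-942)·(-280) = -819580; w3·w3 = 290·290 + (-744)·(-744) + (-942)·(-942) = 1525000
λ ≈ -819580/1525000 = -0.5374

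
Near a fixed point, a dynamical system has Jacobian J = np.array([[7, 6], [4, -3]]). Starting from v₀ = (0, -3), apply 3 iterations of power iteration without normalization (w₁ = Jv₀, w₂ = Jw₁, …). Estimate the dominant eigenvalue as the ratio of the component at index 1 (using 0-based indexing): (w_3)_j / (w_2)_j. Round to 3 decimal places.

w1 = Jv₀ = (7·0 + 6·(-3); 4·0 + (-3)·(-3)) = (-18, 9)
w2 = Jw1 = (7·(-18) + 6·9; 4·(-18) + (-3)·9) = (-72, -99)
w3 = Jw2 = (-1098, 9)
Ratio at component: 9 / -99 = -0.091

-0.091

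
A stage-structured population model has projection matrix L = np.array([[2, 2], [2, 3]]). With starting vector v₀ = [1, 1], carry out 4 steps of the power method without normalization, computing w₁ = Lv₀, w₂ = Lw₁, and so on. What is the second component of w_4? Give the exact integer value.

479

w1 = Lv₀ = (2·1 + 2·1; 2·1 + 3·1) = (4, 5)
w2 = Lw1 = (2·4 + 2·5; 2·4 + 3·5) = (18, 23)
w3 = Lw2 = (82, 105)
w4 = Lw3 = (374, 479)
The requested component of w4 is 479.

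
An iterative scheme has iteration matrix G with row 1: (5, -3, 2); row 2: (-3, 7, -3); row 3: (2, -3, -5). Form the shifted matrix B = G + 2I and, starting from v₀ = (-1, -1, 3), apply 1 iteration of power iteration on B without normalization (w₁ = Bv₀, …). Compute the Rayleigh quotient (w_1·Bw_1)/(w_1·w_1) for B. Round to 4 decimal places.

B = G + 2I has rows (7, -3, 2); (-3, 9, -3); (2, -3, -3)
w1 = Bv₀ = (7·(-1) + (-3)·(-1) + 2·3; (-3)·(-1) + 9·(-1) + (-3)·3; 2·(-1) + (-3)·(-1) + (-3)·3) = (2, -15, -8)
Bw1 = (43, -117, 73)
w1·Bw1 = 1257; w1·w1 = 293; μ ≈ 1257/293 = 4.2901

μ ≈ 4.2901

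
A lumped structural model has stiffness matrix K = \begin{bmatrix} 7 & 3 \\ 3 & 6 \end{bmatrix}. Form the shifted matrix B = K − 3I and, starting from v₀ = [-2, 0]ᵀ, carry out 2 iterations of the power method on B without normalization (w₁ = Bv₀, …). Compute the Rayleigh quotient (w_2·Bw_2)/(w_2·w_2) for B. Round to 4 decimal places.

6.5413

B = K − 3I has rows (4, 3); (3, 3)
w1 = Bv₀ = (4·(-2) + 3·0; 3·(-2) + 3·0) = (-8, -6)
w2 = Bw1 = (4·(-8) + 3·(-6); 3·(-8) + 3·(-6)) = (-50, -42)
Bw2 = (-326, -276)
w2·Bw2 = 27892; w2·w2 = 4264; μ ≈ 27892/4264 = 6.5413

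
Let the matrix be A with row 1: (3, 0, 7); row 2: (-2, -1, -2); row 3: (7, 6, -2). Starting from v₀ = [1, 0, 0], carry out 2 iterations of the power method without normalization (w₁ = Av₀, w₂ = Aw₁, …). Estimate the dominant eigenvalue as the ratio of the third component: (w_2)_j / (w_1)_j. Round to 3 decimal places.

-0.714

w1 = Av₀ = (3·1 + 0·0 + 7·0; (-2)·1 + (-1)·0 + (-2)·0; 7·1 + 6·0 + (-2)·0) = (3, -2, 7)
w2 = Aw1 = (3·3 + 0·(-2) + 7·7; (-2)·3 + (-1)·(-2) + (-2)·7; 7·3 + 6·(-2) + (-2)·7) = (58, -18, -5)
Ratio at component: -5 / 7 = -0.714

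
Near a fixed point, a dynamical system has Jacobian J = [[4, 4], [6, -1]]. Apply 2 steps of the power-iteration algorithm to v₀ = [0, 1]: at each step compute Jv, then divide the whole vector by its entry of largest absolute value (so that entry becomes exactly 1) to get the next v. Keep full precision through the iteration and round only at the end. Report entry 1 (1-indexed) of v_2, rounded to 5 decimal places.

0.48000

Jv0 = (4.000000, -1.000000); divide by 4.000000 → v1 = (1.000000, -0.250000)
Jv1 = (3.000000, 6.250000); divide by 6.250000 → v2 = (0.480000, 1.000000)
Requested entry of v2: 12/25 = 0.48000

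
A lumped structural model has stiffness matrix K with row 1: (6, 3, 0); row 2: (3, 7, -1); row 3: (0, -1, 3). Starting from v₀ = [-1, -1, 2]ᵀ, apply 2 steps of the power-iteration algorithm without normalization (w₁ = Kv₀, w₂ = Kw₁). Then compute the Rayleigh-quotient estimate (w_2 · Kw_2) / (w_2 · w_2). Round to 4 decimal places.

w1 = Kv₀ = (-9, -12, 7)
w2 = Kw1 = (-90, -118, 33)
Kw2 = (-894, -1129, 217)
w2·Kw2 = (-90)·(-894) + (-118)·(-1129) + 33·217 = 220843; w2·w2 = (-90)·(-90) + (-118)·(-118) + 33·33 = 23113
λ ≈ 220843/23113 = 9.5549

λ ≈ 9.5549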